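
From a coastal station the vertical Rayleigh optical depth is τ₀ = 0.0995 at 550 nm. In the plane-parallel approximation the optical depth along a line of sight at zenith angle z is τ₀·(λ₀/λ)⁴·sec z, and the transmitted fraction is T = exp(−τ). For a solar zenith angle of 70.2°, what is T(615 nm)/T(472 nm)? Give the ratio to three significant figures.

Airmass: sec 70.2° = 2.9521.
τ(615 nm) = 0.0995 × (550/615)⁴ × 2.9521 = 0.0995 × 0.6397 × 2.9521 = 0.1879.
τ(472 nm) = 0.0995 × (550/472)⁴ × 2.9521 = 0.0995 × 1.8437 × 2.9521 = 0.5416.
T(615)/T(472) = exp(τ_B − τ_A) = exp(0.3537) = 1.4243.

1.42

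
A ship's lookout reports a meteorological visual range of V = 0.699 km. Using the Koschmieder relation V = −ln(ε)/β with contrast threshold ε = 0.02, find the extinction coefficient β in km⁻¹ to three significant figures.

β = −ln(0.02) / V = 3.912 / 0.699 = 5.5966 km⁻¹.

5.60 km⁻¹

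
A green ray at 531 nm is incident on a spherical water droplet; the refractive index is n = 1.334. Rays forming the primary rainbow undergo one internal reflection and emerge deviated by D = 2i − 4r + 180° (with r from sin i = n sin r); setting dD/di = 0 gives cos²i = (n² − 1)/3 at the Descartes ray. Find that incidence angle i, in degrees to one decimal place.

59.4°

cos²i = (1.334² − 1)/3 = (1.77956 − 1)/3 = 0.25985.
cos i = 0.50976, so i = 59.352°.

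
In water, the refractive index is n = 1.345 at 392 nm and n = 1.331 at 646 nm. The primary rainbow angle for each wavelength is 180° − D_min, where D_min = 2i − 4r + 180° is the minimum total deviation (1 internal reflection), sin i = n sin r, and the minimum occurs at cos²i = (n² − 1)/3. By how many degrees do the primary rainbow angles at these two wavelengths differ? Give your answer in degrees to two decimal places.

2.01°

At 392 nm (n = 1.345): cos²i = 0.26967 → i = 58.715°, r = 39.448°, D_min = 139.635°, rainbow angle = 40.365°.
At 646 nm (n = 1.331): cos²i = 0.25719 → i = 59.527°, r = 40.356°, D_min = 137.630°, rainbow angle = 42.370°.
Angular width = |40.365° − 42.370°| = 2.005°.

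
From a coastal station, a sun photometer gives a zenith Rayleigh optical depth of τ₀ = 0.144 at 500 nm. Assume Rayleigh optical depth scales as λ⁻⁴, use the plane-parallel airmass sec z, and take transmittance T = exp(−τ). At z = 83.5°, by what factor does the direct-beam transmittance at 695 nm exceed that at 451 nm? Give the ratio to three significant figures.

Airmass: sec 83.5° = 8.8337.
τ(695 nm) = 0.144 × (500/695)⁴ × 8.8337 = 0.144 × 0.2679 × 8.8337 = 0.3408.
τ(451 nm) = 0.144 × (500/451)⁴ × 8.8337 = 0.144 × 1.5107 × 8.8337 = 1.9217.
T(695)/T(451) = exp(τ_B − τ_A) = exp(1.5809) = 4.8594.

4.86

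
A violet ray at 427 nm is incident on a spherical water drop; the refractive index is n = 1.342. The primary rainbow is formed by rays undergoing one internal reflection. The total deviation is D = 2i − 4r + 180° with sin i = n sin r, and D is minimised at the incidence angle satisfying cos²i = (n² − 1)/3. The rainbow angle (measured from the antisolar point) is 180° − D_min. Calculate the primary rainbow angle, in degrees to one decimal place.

40.8°

cos²i = (1.80096 − 1)/3 = 0.26699; i = arccos(0.51671) = 58.888°.
sin r = sin 58.888°/1.342 = 0.63797; r = 39.641°.
D_min = 2·58.888° − 4·39.641° + 180° = 139.213°.
Rainbow angle = 180° − D_min = 40.787°.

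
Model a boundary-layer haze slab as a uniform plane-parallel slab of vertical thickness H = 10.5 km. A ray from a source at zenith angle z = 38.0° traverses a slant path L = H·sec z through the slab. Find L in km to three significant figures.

13.3 km

sec z = 1/cos 38.0° = 1.2690.
L = 10.5 × 1.2690 = 13.325 km.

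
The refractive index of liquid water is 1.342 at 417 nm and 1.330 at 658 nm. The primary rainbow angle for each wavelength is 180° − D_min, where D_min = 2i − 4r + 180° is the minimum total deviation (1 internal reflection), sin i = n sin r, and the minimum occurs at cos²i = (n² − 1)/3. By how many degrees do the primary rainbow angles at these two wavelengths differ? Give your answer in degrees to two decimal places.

At 417 nm (n = 1.342): cos²i = 0.26699 → i = 58.888°, r = 39.641°, D_min = 139.213°, rainbow angle = 40.787°.
At 658 nm (n = 1.330): cos²i = 0.25630 → i = 59.585°, r = 40.422°, D_min = 137.484°, rainbow angle = 42.516°.
Angular width = |40.787° − 42.516°| = 1.729°.

1.73°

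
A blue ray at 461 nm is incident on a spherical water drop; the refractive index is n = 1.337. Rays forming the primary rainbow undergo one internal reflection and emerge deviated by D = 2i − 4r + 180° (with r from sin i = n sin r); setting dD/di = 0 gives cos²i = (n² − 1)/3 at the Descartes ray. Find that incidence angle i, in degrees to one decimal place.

59.2°

cos²i = (1.337² − 1)/3 = (1.78757 − 1)/3 = 0.26252.
cos i = 0.51237, so i = 59.178°.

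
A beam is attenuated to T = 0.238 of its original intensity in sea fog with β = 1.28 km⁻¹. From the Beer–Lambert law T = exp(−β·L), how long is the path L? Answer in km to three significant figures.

1.12 km

Beer–Lambert: T = exp(−βL) ⇒ L = −ln(T)/β = −ln(0.238)/1.28 = 1.4355/1.28 = 1.121 km.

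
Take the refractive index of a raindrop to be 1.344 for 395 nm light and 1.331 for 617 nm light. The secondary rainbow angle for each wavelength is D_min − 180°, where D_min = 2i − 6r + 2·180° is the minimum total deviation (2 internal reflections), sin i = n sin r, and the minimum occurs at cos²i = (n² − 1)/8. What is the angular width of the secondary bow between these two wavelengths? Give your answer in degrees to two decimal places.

At 395 nm (n = 1.344): cos²i = 0.10079 → i = 71.490°, r = 44.874°, D_min = 233.733°, rainbow angle = 53.733°.
At 617 nm (n = 1.331): cos²i = 0.09645 → i = 71.907°, r = 45.575°, D_min = 230.365°, rainbow angle = 50.365°.
Angular width = |53.733° − 50.365°| = 3.368°.

3.37°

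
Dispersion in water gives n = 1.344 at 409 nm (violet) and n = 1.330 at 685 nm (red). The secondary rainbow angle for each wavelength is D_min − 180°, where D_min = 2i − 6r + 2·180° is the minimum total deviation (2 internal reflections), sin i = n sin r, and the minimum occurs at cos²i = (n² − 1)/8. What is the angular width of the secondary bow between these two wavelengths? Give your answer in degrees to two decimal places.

At 409 nm (n = 1.344): cos²i = 0.10079 → i = 71.490°, r = 44.874°, D_min = 233.733°, rainbow angle = 53.733°.
At 685 nm (n = 1.330): cos²i = 0.09611 → i = 71.940°, r = 45.630°, D_min = 230.101°, rainbow angle = 50.101°.
Angular width = |53.733° − 50.101°| = 3.632°.

3.63°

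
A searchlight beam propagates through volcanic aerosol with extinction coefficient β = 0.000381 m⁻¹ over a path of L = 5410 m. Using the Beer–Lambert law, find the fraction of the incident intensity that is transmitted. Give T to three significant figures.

0.127

τ = β·L = 0.000381 × 5410 = 2.0612.
T = exp(−2.0612) = 0.1273.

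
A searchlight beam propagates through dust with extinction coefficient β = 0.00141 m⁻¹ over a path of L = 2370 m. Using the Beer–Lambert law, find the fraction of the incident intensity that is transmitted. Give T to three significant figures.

0.0354

τ = β·L = 0.00141 × 2370 = 3.3417.
T = exp(−3.3417) = 0.0354.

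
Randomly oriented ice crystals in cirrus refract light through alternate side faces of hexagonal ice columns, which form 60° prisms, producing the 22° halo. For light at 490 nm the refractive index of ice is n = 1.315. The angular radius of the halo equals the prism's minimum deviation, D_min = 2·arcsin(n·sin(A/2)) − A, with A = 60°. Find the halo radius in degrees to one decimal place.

22.2°

n·sin(A/2) = 1.315 × sin 30° = 1.315 × 0.5000 = 0.6575.
D_min = 2·arcsin(0.6575) − 60° = 2 × 41.109° − 60° = 22.219°.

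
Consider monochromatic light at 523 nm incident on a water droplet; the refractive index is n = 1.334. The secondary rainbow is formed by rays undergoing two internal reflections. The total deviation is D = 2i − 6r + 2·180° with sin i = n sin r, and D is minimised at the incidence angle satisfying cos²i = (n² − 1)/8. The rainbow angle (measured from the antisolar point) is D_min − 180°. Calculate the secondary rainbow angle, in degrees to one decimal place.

51.2°

cos²i = (1.77956 − 1)/8 = 0.09744; i = arccos(0.31216) = 71.810°.
sin r = sin 71.810°/1.334 = 0.71217; r = 45.411°.
D_min = 2·71.810° − 6·45.411° + 360° = 231.153°.
Rainbow angle = D_min − 180° = 51.153°.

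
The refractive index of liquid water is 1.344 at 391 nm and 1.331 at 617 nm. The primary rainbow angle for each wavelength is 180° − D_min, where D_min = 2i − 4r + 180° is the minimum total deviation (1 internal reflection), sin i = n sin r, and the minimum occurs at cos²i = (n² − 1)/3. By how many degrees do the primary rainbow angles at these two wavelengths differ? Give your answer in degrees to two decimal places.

1.86°

At 391 nm (n = 1.344): cos²i = 0.26878 → i = 58.772°, r = 39.512°, D_min = 139.495°, rainbow angle = 40.505°.
At 617 nm (n = 1.331): cos²i = 0.25719 → i = 59.527°, r = 40.356°, D_min = 137.630°, rainbow angle = 42.370°.
Angular width = |40.505° − 42.370°| = 1.865°.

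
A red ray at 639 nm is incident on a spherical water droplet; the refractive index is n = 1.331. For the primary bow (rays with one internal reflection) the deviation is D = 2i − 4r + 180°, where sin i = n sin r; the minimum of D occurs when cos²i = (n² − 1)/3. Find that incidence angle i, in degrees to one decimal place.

59.5°

cos²i = (1.331² − 1)/3 = (1.77156 − 1)/3 = 0.25719.
cos i = 0.50714, so i = 59.527°.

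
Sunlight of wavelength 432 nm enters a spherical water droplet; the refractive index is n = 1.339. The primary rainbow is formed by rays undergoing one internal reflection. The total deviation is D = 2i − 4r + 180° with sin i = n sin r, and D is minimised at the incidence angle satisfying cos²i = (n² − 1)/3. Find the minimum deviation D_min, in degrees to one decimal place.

cos²i = (1.79292 − 1)/3 = 0.26431; i = arccos(0.51411) = 59.062°.
sin r = sin 59.062°/1.339 = 0.64057; r = 39.834°.
D_min = 2·59.062° − 4·39.834° + 180° = 138.786°.

138.8°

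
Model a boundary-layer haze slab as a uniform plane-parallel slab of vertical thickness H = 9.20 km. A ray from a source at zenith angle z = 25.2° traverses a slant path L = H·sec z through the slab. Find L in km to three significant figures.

sec z = 1/cos 25.2° = 1.1052.
L = 9.20 × 1.1052 = 10.168 km.

10.2 km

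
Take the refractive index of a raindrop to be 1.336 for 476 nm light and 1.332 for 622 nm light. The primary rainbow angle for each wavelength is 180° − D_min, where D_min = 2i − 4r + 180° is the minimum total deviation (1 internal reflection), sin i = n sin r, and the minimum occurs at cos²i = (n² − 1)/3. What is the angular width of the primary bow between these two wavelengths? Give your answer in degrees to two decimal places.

At 476 nm (n = 1.336): cos²i = 0.26163 → i = 59.236°, r = 40.029°, D_min = 138.356°, rainbow angle = 41.644°.
At 622 nm (n = 1.332): cos²i = 0.25807 → i = 59.469°, r = 40.290°, D_min = 137.776°, rainbow angle = 42.224°.
Angular width = |41.644° − 42.224°| = 0.580°.

0.58°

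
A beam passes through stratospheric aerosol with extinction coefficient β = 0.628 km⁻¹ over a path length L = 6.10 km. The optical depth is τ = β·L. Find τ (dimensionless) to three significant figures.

τ = β·L = 0.628 × 6.10 = 3.8308.

3.83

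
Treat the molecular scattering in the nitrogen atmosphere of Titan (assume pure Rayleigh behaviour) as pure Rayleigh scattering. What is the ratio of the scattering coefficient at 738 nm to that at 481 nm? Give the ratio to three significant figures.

Rayleigh scattering ∝ λ⁻⁴, so the ratio of coefficients is the inverse fourth power of the wavelength ratio.
σ(738)/σ(481) = (481/738)⁴ = (0.6518)⁴ = 0.1804.

0.180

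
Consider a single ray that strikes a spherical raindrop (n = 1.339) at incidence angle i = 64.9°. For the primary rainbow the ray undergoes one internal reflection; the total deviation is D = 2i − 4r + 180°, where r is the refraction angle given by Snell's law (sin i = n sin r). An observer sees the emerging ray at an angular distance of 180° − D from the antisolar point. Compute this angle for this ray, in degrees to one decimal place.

sin r = sin 64.9° / 1.339 = 0.9056/1.339 = 0.6763; r = 42.56°.
D = 2·64.9° − 4·42.56° + 180° = 129.80° − 170.22° + 180° = 139.58°.
Angle from antisolar point = 180° − D = 40.42°.

40.4°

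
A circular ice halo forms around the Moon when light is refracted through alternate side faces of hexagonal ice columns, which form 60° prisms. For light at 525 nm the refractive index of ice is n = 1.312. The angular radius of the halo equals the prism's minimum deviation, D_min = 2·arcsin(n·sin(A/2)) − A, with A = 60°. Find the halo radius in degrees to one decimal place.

n·sin(A/2) = 1.312 × sin 30° = 1.312 × 0.5000 = 0.6560.
D_min = 2·arcsin(0.6560) − 60° = 2 × 40.996° − 60° = 21.991°.

22.0°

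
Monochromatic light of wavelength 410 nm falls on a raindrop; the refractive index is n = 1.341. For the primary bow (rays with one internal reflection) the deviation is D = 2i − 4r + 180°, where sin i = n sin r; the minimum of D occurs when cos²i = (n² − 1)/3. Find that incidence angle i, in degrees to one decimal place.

cos²i = (1.341² − 1)/3 = (1.79828 − 1)/3 = 0.26609.
cos i = 0.51584, so i = 58.946°.

58.9°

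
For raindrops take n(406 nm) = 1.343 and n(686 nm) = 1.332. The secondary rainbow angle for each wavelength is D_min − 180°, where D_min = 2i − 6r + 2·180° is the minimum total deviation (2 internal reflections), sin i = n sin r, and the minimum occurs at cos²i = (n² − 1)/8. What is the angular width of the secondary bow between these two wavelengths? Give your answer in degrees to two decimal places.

2.85°

At 406 nm (n = 1.343): cos²i = 0.10046 → i = 71.522°, r = 44.928°, D_min = 233.478°, rainbow angle = 53.478°.
At 686 nm (n = 1.332): cos²i = 0.09678 → i = 71.875°, r = 45.520°, D_min = 230.628°, rainbow angle = 50.628°.
Angular width = |53.478° − 50.628°| = 2.849°.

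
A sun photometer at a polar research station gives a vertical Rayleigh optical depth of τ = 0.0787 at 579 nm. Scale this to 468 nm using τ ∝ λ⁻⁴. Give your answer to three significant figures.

τ(468 nm) = τ(579 nm) × (579/468)⁴ = 0.0787 × (1.2372)⁴ = 0.0787 × 2.3428 = 0.1844.

0.184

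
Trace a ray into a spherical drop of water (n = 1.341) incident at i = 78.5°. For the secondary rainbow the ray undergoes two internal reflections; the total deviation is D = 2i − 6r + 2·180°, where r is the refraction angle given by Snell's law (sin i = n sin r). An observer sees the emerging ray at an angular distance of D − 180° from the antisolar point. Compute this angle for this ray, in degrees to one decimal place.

sin r = sin 78.5° / 1.341 = 0.9799/1.341 = 0.7307; r = 46.95°.
D = 2·78.5° − 6·46.95° + 2·180° = 157.00° − 281.69° + 360° = 235.31°.
Angle from antisolar point = D − 180° = 55.31°.

55.3°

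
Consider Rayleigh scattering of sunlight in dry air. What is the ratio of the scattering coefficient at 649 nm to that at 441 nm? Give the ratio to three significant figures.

Rayleigh scattering ∝ λ⁻⁴, so the ratio of coefficients is the inverse fourth power of the wavelength ratio.
σ(649)/σ(441) = (441/649)⁴ = (0.6795)⁴ = 0.2132.

0.213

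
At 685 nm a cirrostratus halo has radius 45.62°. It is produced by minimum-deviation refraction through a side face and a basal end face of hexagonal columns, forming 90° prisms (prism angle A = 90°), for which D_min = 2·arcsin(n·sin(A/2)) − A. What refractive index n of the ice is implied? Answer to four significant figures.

Rearranging: n = sin((D_min + A)/2) / sin(A/2).
(D_min + A)/2 = (45.62° + 90°)/2 = 67.810°.
n = sin 67.810° / sin 45° = 0.9259 / 0.7071 = 1.3095.

1.309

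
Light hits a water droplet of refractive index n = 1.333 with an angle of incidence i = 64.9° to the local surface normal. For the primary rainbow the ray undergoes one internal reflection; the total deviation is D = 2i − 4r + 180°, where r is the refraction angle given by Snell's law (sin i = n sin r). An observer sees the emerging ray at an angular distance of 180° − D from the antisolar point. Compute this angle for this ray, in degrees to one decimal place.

41.4°

sin r = sin 64.9° / 1.333 = 0.9056/1.333 = 0.6793; r = 42.79°.
D = 2·64.9° − 4·42.79° + 180° = 129.80° − 171.17° + 180° = 138.63°.
Angle from antisolar point = 180° − D = 41.37°.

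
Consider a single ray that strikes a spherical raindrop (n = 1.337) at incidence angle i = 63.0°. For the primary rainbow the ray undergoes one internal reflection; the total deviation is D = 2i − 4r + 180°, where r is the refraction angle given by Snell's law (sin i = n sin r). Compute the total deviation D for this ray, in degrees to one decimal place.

138.8°

sin r = sin 63.0° / 1.337 = 0.8910/1.337 = 0.6664; r = 41.79°.
D = 2·63.0° − 4·41.79° + 180° = 126.00° − 167.17° + 180° = 138.83°.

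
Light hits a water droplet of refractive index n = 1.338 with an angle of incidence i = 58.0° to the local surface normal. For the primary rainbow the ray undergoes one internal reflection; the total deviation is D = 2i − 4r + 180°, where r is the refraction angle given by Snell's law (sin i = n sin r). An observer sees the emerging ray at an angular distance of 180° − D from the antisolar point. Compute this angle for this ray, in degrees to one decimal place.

sin r = sin 58.0° / 1.338 = 0.8480/1.338 = 0.6338; r = 39.33°.
D = 2·58.0° − 4·39.33° + 180° = 116.00° − 157.33° + 180° = 138.67°.
Angle from antisolar point = 180° − D = 41.33°.

41.3°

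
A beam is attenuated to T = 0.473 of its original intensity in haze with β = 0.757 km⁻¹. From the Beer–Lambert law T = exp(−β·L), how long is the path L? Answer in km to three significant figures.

0.989 km

Beer–Lambert: T = exp(−βL) ⇒ L = −ln(T)/β = −ln(0.473)/0.757 = 0.7487/0.757 = 0.989 km.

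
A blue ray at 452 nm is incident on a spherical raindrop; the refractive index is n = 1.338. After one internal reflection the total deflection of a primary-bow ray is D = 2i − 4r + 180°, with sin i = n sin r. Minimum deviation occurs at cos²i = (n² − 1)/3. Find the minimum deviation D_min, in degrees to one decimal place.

cos²i = (1.79024 − 1)/3 = 0.26341; i = arccos(0.51324) = 59.120°.
sin r = sin 59.120°/1.338 = 0.64144; r = 39.899°.
D_min = 2·59.120° − 4·39.899° + 180° = 138.643°.

138.6°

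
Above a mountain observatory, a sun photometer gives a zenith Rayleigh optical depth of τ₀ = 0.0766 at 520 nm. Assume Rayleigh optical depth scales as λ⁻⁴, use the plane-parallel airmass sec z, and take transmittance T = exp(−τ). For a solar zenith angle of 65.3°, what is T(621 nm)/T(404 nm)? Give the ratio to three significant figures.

Airmass: sec 65.3° = 2.3931.
τ(621 nm) = 0.0766 × (520/621)⁴ × 2.3931 = 0.0766 × 0.4916 × 2.3931 = 0.0901.
τ(404 nm) = 0.0766 × (520/404)⁴ × 2.3931 = 0.0766 × 2.7447 × 2.3931 = 0.5031.
T(621)/T(404) = exp(τ_B − τ_A) = exp(0.4130) = 1.5114.

1.51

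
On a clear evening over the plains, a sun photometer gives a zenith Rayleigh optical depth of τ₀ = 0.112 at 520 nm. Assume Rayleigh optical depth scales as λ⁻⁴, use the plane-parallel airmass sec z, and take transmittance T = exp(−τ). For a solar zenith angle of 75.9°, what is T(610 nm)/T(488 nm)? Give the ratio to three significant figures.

1.42

Airmass: sec 75.9° = 4.1048.
τ(610 nm) = 0.112 × (520/610)⁴ × 4.1048 = 0.112 × 0.5281 × 4.1048 = 0.2428.
τ(488 nm) = 0.112 × (520/488)⁴ × 4.1048 = 0.112 × 1.2892 × 4.1048 = 0.5927.
T(610)/T(488) = exp(τ_B − τ_A) = exp(0.3499) = 1.4190.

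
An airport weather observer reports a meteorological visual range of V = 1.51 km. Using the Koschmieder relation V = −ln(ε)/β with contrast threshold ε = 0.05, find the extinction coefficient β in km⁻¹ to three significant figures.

β = −ln(0.05) / V = 2.996 / 1.51 = 1.9839 km⁻¹.

1.98 km⁻¹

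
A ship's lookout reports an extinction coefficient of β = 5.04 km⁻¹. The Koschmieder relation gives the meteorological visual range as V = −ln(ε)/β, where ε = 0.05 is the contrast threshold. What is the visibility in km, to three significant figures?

0.594 km

V = −ln(0.05) / 5.04 = 2.996 / 5.04 = 0.5944 km.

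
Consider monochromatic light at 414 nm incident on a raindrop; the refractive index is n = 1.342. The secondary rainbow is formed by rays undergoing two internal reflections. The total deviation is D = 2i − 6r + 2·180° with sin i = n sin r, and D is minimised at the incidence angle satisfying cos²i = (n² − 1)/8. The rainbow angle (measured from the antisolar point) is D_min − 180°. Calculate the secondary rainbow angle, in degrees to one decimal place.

53.2°

cos²i = (1.80096 − 1)/8 = 0.10012; i = arccos(0.31642) = 71.554°.
sin r = sin 71.554°/1.342 = 0.70687; r = 44.981°.
D_min = 2·71.554° − 6·44.981° + 360° = 233.222°.
Rainbow angle = D_min − 180° = 53.222°.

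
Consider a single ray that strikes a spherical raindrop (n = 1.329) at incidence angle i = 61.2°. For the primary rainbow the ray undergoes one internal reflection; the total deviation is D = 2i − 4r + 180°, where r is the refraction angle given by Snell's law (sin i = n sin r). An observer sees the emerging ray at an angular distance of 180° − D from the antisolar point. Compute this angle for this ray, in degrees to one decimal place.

42.6°

sin r = sin 61.2° / 1.329 = 0.8763/1.329 = 0.6594; r = 41.25°.
D = 2·61.2° − 4·41.25° + 180° = 122.40° − 165.01° + 180° = 137.39°.
Angle from antisolar point = 180° − D = 42.61°.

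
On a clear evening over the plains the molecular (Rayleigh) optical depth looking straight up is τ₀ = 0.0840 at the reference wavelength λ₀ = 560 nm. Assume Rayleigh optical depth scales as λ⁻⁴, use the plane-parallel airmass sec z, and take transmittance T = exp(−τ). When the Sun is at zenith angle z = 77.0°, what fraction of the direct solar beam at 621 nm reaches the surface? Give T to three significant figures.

sec 77.0° = 4.4454.
τ = 0.0840 × (560/621)⁴ × 4.4454 = 0.0840 × 0.6613 × 4.4454 = 0.2469.
T = exp(−0.2469) = 0.7812.

0.781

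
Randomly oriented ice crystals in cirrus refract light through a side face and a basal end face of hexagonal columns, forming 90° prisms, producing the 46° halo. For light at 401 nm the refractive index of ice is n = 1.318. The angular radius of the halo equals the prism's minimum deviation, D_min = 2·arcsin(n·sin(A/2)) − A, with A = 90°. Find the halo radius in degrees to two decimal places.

47.49°

n·sin(A/2) = 1.318 × sin 45° = 1.318 × 0.7071 = 0.9320.
D_min = 2·arcsin(0.9320) − 90° = 2 × 68.743° − 90° = 47.487°.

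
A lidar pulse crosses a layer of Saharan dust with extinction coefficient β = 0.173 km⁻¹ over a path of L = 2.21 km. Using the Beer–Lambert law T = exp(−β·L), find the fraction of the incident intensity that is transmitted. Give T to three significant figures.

0.682

τ = β·L = 0.173 × 2.21 = 0.3823.
T = exp(−0.3823) = 0.6823.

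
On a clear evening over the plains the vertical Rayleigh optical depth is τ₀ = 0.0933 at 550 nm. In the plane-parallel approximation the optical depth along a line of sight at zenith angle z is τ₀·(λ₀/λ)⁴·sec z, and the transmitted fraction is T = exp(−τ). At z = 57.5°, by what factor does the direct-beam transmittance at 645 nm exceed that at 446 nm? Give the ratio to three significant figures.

1.36

Airmass: sec 57.5° = 1.8612.
τ(645 nm) = 0.0933 × (550/645)⁴ × 1.8612 = 0.0933 × 0.5287 × 1.8612 = 0.0918.
τ(446 nm) = 0.0933 × (550/446)⁴ × 1.8612 = 0.0933 × 2.3127 × 1.8612 = 0.4016.
T(645)/T(446) = exp(τ_B − τ_A) = exp(0.3098) = 1.3631.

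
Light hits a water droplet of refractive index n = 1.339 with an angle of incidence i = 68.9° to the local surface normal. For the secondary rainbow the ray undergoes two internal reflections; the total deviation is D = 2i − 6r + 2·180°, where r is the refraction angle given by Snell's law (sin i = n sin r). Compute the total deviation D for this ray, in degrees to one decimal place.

sin r = sin 68.9° / 1.339 = 0.9330/1.339 = 0.6968; r = 44.17°.
D = 2·68.9° − 6·44.17° + 2·180° = 137.80° − 265.00° + 360° = 232.80°.

232.8°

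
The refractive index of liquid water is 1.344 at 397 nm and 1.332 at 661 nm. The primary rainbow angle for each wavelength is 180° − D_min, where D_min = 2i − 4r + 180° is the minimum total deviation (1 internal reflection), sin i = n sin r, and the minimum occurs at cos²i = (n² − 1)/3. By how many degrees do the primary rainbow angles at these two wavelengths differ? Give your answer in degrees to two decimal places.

1.72°

At 397 nm (n = 1.344): cos²i = 0.26878 → i = 58.772°, r = 39.512°, D_min = 139.495°, rainbow angle = 40.505°.
At 661 nm (n = 1.332): cos²i = 0.25807 → i = 59.469°, r = 40.290°, D_min = 137.776°, rainbow angle = 42.224°.
Angular width = |40.505° − 42.224°| = 1.719°.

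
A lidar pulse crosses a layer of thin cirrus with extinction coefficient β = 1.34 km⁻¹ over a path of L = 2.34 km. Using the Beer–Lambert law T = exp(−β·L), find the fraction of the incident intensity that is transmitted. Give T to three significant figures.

τ = β·L = 1.34 × 2.34 = 3.1356.
T = exp(−3.1356) = 0.0435.

0.0435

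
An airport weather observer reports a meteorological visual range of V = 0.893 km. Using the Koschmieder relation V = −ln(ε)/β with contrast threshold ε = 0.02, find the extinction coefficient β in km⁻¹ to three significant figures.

4.38 km⁻¹

β = −ln(0.02) / V = 3.912 / 0.893 = 4.3808 km⁻¹.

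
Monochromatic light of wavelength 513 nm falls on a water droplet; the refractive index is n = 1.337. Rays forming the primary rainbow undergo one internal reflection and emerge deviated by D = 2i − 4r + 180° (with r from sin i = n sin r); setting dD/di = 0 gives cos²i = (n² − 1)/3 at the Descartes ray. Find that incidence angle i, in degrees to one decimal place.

cos²i = (1.337² − 1)/3 = (1.78757 − 1)/3 = 0.26252.
cos i = 0.51237, so i = 59.178°.

59.2°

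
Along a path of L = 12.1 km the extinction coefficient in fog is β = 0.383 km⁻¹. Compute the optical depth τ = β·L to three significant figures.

4.63

τ = β·L = 0.383 × 12.1 = 4.6343.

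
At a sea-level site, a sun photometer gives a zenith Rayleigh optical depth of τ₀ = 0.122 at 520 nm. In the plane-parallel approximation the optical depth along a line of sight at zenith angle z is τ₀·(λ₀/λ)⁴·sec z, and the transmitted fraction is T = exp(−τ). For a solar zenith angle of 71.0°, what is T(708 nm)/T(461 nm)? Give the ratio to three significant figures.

1.64

Airmass: sec 71.0° = 3.0716.
τ(708 nm) = 0.122 × (520/708)⁴ × 3.0716 = 0.122 × 0.2910 × 3.0716 = 0.1090.
τ(461 nm) = 0.122 × (520/461)⁴ × 3.0716 = 0.122 × 1.6189 × 3.0716 = 0.6066.
T(708)/T(461) = exp(τ_B − τ_A) = exp(0.4976) = 1.6448.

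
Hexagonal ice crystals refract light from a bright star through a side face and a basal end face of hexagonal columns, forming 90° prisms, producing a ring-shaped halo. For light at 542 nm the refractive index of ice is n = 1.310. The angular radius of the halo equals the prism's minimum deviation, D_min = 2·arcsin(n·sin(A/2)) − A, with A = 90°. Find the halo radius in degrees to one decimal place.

n·sin(A/2) = 1.310 × sin 45° = 1.310 × 0.7071 = 0.9263.
D_min = 2·arcsin(0.9263) − 90° = 2 × 67.867° − 90° = 45.733°.

45.7°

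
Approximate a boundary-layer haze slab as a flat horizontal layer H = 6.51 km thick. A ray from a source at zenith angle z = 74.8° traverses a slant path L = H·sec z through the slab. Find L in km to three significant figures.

24.8 km

sec z = 1/cos 74.8° = 3.8140.
L = 6.51 × 3.8140 = 24.829 km.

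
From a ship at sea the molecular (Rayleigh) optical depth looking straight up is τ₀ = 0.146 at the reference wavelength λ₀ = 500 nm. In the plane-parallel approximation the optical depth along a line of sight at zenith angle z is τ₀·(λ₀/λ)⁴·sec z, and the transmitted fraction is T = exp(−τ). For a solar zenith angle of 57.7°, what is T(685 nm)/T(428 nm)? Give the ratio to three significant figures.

Airmass: sec 57.7° = 1.8714.
τ(685 nm) = 0.146 × (500/685)⁴ × 1.8714 = 0.146 × 0.2839 × 1.8714 = 0.0776.
τ(428 nm) = 0.146 × (500/428)⁴ × 1.8714 = 0.146 × 1.8625 × 1.8714 = 0.5089.
T(685)/T(428) = exp(τ_B − τ_A) = exp(0.4313) = 1.5393.

1.54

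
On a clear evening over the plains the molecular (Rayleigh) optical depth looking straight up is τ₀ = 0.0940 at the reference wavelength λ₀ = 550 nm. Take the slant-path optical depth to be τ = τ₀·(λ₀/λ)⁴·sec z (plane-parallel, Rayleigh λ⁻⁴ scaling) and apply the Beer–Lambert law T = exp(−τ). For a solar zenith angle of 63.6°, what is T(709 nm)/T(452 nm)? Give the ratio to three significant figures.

1.47

Airmass: sec 63.6° = 2.2490.
τ(709 nm) = 0.0940 × (550/709)⁴ × 2.2490 = 0.0940 × 0.3621 × 2.2490 = 0.0766.
τ(452 nm) = 0.0940 × (550/452)⁴ × 2.2490 = 0.0940 × 2.1923 × 2.2490 = 0.4635.
T(709)/T(452) = exp(τ_B − τ_A) = exp(0.3869) = 1.4724.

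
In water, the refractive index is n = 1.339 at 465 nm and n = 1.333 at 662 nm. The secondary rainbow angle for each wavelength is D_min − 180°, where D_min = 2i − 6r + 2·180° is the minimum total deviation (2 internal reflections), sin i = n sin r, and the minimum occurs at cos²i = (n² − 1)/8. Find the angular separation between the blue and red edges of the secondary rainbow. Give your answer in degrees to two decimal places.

1.56°

At 465 nm (n = 1.339): cos²i = 0.09912 → i = 71.650°, r = 45.141°, D_min = 232.451°, rainbow angle = 52.451°.
At 662 nm (n = 1.333): cos²i = 0.09711 → i = 71.843°, r = 45.466°, D_min = 230.891°, rainbow angle = 50.891°.
Angular width = |52.451° − 50.891°| = 1.560°.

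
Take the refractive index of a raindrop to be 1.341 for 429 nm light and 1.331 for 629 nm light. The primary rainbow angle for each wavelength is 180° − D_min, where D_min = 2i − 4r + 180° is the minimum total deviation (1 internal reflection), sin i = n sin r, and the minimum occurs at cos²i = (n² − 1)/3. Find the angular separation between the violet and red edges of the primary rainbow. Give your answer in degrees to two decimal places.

1.44°

At 429 nm (n = 1.341): cos²i = 0.26609 → i = 58.946°, r = 39.705°, D_min = 139.071°, rainbow angle = 40.929°.
At 629 nm (n = 1.331): cos²i = 0.25719 → i = 59.527°, r = 40.356°, D_min = 137.630°, rainbow angle = 42.370°.
Angular width = |40.929° − 42.370°| = 1.441°.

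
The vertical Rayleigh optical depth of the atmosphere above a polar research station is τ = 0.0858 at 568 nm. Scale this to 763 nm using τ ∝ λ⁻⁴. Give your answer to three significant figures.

0.0264

τ(763 nm) = τ(568 nm) × (568/763)⁴ = 0.0858 × (0.7444)⁴ = 0.0858 × 0.3071 = 0.0264.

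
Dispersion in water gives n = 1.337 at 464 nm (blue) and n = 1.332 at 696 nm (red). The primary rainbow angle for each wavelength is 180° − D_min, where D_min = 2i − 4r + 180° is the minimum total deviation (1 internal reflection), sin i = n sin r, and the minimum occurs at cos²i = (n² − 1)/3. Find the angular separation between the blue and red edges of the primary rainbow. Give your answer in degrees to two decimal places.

0.72°

At 464 nm (n = 1.337): cos²i = 0.26252 → i = 59.178°, r = 39.964°, D_min = 138.500°, rainbow angle = 41.500°.
At 696 nm (n = 1.332): cos²i = 0.25807 → i = 59.469°, r = 40.290°, D_min = 137.776°, rainbow angle = 42.224°.
Angular width = |41.500° − 42.224°| = 0.724°.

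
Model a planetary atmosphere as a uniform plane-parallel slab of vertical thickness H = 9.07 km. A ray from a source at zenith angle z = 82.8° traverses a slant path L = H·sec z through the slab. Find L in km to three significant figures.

72.4 km

sec z = 1/cos 82.8° = 7.9787.
L = 9.07 × 7.9787 = 72.367 km.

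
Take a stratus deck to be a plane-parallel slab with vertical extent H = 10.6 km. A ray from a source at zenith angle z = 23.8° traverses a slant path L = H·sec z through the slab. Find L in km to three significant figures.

11.6 km

sec z = 1/cos 23.8° = 1.0929.
L = 10.6 × 1.0929 = 11.585 km.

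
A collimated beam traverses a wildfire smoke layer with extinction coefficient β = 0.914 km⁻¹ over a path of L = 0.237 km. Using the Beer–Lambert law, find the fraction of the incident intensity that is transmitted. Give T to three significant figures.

0.805

τ = β·L = 0.914 × 0.237 = 0.2166.
T = exp(−0.2166) = 0.8052.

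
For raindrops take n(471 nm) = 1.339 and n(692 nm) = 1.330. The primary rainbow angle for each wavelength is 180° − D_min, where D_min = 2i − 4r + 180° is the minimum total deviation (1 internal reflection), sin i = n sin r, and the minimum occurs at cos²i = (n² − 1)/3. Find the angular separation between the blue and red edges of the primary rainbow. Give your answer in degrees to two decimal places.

At 471 nm (n = 1.339): cos²i = 0.26431 → i = 59.062°, r = 39.834°, D_min = 138.786°, rainbow angle = 41.214°.
At 692 nm (n = 1.330): cos²i = 0.25630 → i = 59.585°, r = 40.422°, D_min = 137.484°, rainbow angle = 42.516°.
Angular width = |41.214° − 42.516°| = 1.303°.

1.30°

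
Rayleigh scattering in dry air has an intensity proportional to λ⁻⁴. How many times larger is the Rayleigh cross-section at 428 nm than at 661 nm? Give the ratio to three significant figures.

5.69

Rayleigh scattering ∝ λ⁻⁴, so the ratio of coefficients is the inverse fourth power of the wavelength ratio.
σ(428)/σ(661) = (661/428)⁴ = (1.5444)⁴ = 5.689.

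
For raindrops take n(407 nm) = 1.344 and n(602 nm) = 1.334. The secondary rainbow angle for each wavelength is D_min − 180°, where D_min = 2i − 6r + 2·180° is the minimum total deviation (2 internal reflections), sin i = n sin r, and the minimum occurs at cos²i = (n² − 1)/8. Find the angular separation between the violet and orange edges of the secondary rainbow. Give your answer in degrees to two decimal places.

At 407 nm (n = 1.344): cos²i = 0.10079 → i = 71.490°, r = 44.874°, D_min = 233.733°, rainbow angle = 53.733°.
At 602 nm (n = 1.334): cos²i = 0.09744 → i = 71.810°, r = 45.411°, D_min = 231.153°, rainbow angle = 51.153°.
Angular width = |53.733° − 51.153°| = 2.580°.

2.58°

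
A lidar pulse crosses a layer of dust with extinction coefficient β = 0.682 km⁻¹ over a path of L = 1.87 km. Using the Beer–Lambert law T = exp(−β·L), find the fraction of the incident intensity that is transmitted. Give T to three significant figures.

τ = β·L = 0.682 × 1.87 = 1.2753.
T = exp(−1.2753) = 0.2793.

0.279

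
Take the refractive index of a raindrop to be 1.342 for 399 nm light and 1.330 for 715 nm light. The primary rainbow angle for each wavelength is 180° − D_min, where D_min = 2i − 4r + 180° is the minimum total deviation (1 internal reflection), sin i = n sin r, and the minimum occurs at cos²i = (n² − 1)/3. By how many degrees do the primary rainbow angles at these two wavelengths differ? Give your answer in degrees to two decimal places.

At 399 nm (n = 1.342): cos²i = 0.26699 → i = 58.888°, r = 39.641°, D_min = 139.213°, rainbow angle = 40.787°.
At 715 nm (n = 1.330): cos²i = 0.25630 → i = 59.585°, r = 40.422°, D_min = 137.484°, rainbow angle = 42.516°.
Angular width = |40.787° − 42.516°| = 1.729°.

1.73°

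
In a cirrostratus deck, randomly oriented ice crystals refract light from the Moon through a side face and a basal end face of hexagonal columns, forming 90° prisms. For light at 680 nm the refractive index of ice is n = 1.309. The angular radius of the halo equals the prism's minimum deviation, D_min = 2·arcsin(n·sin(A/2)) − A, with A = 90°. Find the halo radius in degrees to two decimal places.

45.52°

n·sin(A/2) = 1.309 × sin 45° = 1.309 × 0.7071 = 0.9256.
D_min = 2·arcsin(0.9256) − 90° = 2 × 67.759° − 90° = 45.519°.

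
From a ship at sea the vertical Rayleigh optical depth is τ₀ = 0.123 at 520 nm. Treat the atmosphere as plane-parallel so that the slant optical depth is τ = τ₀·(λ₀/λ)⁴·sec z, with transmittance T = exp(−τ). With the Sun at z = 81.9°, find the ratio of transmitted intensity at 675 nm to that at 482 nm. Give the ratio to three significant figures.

2.40

Airmass: sec 81.9° = 7.0972.
τ(675 nm) = 0.123 × (520/675)⁴ × 7.0972 = 0.123 × 0.3522 × 7.0972 = 0.3075.
τ(482 nm) = 0.123 × (520/482)⁴ × 7.0972 = 0.123 × 1.3546 × 7.0972 = 1.1825.
T(675)/T(482) = exp(τ_B − τ_A) = exp(0.8751) = 2.3991.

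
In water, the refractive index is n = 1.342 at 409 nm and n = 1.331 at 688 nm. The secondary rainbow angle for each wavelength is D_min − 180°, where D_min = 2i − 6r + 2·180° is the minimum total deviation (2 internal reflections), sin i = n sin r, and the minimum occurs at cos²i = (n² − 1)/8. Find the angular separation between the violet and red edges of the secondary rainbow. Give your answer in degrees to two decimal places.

2.86°

At 409 nm (n = 1.342): cos²i = 0.10012 → i = 71.554°, r = 44.981°, D_min = 233.222°, rainbow angle = 53.222°.
At 688 nm (n = 1.331): cos²i = 0.09645 → i = 71.907°, r = 45.575°, D_min = 230.365°, rainbow angle = 50.365°.
Angular width = |53.222° − 50.365°| = 2.857°.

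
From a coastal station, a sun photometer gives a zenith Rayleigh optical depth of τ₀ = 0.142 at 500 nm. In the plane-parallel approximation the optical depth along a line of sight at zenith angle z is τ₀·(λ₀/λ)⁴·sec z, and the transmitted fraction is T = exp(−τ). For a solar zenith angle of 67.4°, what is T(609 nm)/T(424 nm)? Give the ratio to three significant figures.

1.73

Airmass: sec 67.4° = 2.6022.
τ(609 nm) = 0.142 × (500/609)⁴ × 2.6022 = 0.142 × 0.4544 × 2.6022 = 0.1679.
τ(424 nm) = 0.142 × (500/424)⁴ × 2.6022 = 0.142 × 1.9338 × 2.6022 = 0.7146.
T(609)/T(424) = exp(τ_B − τ_A) = exp(0.5467) = 1.7275.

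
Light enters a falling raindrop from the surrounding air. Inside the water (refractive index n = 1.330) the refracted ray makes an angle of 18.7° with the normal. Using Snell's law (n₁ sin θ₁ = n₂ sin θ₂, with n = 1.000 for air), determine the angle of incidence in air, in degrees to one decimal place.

Snell: sin θ_i = n · sin θ_r = 1.330 × sin 18.7° = 1.330 × 0.3206 = 0.4264.
θ_i = arcsin(0.4264) = 25.24°.

25.2°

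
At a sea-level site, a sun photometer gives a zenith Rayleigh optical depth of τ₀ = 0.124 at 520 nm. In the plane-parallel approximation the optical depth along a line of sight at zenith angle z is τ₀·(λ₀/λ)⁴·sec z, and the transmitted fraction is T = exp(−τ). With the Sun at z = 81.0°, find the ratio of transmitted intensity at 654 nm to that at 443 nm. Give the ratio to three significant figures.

Airmass: sec 81.0° = 6.3925.
τ(654 nm) = 0.124 × (520/654)⁴ × 6.3925 = 0.124 × 0.3997 × 6.3925 = 0.3168.
τ(443 nm) = 0.124 × (520/443)⁴ × 6.3925 = 0.124 × 1.8984 × 6.3925 = 1.5048.
T(654)/T(443) = exp(τ_B − τ_A) = exp(1.1880) = 3.2806.

3.28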